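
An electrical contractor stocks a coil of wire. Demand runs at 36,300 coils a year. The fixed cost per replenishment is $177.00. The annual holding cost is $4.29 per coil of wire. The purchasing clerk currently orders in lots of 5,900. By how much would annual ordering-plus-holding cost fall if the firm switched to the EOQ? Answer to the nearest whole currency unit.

EOQ = √(2DS/H) = √(2 × 36,300 × 177 / 4.29) ≈ 1730.72.
Cost at Q* = (D/Q*)S + (Q*/2)H = √(2DSH) ≈ $7,424.78.
Cost at Q = 5,900: (36,300/5,900)×177 + (5,900/2)×4.29 = $1,089.00 + $12,655.50 = $13,744.50.
Excess = $13,744.50 − $7,424.78 = $6,319.72.

Extra cost ≈ $6,320 per year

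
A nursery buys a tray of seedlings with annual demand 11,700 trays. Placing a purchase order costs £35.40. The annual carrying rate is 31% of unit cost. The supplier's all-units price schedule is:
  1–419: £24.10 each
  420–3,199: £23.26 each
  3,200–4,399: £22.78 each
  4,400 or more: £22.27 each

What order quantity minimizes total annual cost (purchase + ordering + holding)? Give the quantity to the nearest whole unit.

Holding cost per unit per year at price C is H = 0.31·C.
For each price level, check whether its EOQ is feasible; otherwise the best quantity at that price is the breakpoint.
EOQ at £24.10 = 333.0 (feasible in tier 1): TC = 11,700×£24.10 + (11,700/333.0)×35.4 + (333.0/2)×0.31×£24.10 = £284,457.71.
EOQ at £23.26 = 338.9 < 420, so use break Q=420: TC = 11,700×£23.26 + (11,700/420.0)×35.4 + (420.0/2)×0.31×£23.26 = £274,642.37.
EOQ at £22.78 = 342.5 < 3200, so use break Q=3200: TC = 11,700×£22.78 + (11,700/3200.0)×35.4 + (3200.0/2)×0.31×£22.78 = £277,954.31.
EOQ at £22.27 = 346.4 < 4400, so use break Q=4400: TC = 11,700×£22.27 + (11,700/4400.0)×35.4 + (4400.0/2)×0.31×£22.27 = £275,841.27.
Lowest total cost is £274,642.37 at Q = 420.0.

Q* ≈ 420 trays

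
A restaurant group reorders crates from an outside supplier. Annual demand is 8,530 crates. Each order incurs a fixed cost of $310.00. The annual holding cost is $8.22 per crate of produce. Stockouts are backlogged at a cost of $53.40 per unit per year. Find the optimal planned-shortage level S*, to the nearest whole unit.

S* ≈ 115 crates

With planned backorders, Q* = √(2DS/H) · √((H+B)/B).
√(2DS/H) = √(2 × 8,530 × 310 / 8.22) = 802.111.
√((H+B)/B) = √((8.22+53.4)/53.4) = 1.0742.
Q* ≈ 861.638.
S* = Q* · H/(H+B) = 861.638 × 8.22/61.62 ≈ 114.941.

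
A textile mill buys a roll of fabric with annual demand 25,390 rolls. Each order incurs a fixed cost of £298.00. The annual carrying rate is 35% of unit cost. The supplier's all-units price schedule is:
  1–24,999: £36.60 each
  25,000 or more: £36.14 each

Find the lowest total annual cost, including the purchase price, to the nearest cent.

Holding cost per unit per year at price C is H = 0.35·C.
Candidates are each tier's EOQ (if it falls in that tier) and each price-break quantity.
EOQ at £36.60 = 1086.9 (feasible in tier 1): TC = 25,390×£36.60 + (25,390/1086.9)×298 + (1086.9/2)×0.35×£36.60 = £943,196.88.
EOQ at £36.14 = 1093.8 < 25000, so use break Q=25000: TC = 25,390×£36.14 + (25,390/25000.0)×298 + (25000.0/2)×0.35×£36.14 = £1,076,009.75.
Lowest total cost among the candidates is at Q = 1086.9.

TC* ≈ £943,196.88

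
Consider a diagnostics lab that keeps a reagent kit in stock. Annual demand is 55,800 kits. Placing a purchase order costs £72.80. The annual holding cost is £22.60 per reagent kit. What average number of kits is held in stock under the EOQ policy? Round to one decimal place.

Average inventory ≈ 299.8 kits

The optimal lot size = √(2DS/H) = √(2 × 55,800 × 72.8 / 22.6) ≈ 599.58.
Average inventory = Q*/2 ≈ 599.58 / 2 = 299.788.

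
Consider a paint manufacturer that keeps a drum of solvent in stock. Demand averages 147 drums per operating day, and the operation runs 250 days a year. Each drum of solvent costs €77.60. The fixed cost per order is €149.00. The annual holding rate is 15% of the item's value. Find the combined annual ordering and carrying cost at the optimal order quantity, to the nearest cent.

Annual demand D = 147 × 250 = 36,750.
Holding cost H = 0.15 × €77.60 = €11.6400 per unit per year.
EOQ = √(2DS/H) = √(2 × 36,750 × 149 / 11.64) ≈ 969.97.
At Q*, ordering cost (D/Q*)S equals holding cost (Q*/2)H, each = √(DSH/2).
Minimum total = √(2DSH) = √(2 × 36,750 × 149 × 11.64) ≈ 11290.503.

TC* ≈ €11,290.50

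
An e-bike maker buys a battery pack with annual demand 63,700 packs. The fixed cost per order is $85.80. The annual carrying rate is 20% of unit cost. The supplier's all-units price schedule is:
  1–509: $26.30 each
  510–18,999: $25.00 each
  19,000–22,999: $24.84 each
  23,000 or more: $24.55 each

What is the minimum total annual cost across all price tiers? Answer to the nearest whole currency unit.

Holding cost per unit per year at price C is H = 0.20·C.
Candidates are each tier's EOQ (if it falls in that tier) and each price-break quantity.
Tier 1 ($26.30): EOQ = 1441.6 exceeds tier's upper bound 509, so this tier is dominated.
EOQ at $25.00 = 1478.6 (feasible in tier 2): TC = 63,700×$25.00 + (63,700/1478.6)×85.8 + (1478.6/2)×0.20×$25.00 = $1,599,892.87.
EOQ at $24.84 = 1483.3 < 19000, so use break Q=19000: TC = 63,700×$24.84 + (63,700/19000.0)×85.8 + (19000.0/2)×0.20×$24.84 = $1,629,791.66.
EOQ at $24.55 = 1492.1 < 23000, so use break Q=23000: TC = 63,700×$24.55 + (63,700/23000.0)×85.8 + (23000.0/2)×0.20×$24.55 = $1,620,537.63.
Lowest total cost among the candidates is at Q = 1478.6.

TC* ≈ $1,599,893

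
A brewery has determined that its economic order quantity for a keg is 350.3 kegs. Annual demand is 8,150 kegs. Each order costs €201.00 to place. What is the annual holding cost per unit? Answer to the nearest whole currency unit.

H ≈ €27

Invert the EOQ relation Q*² = 2DS/H.
From Q* = √(2DS/H): H = 2DS / Q*² = 2 × 8,150 × 201 / 350.3² = 26.6995.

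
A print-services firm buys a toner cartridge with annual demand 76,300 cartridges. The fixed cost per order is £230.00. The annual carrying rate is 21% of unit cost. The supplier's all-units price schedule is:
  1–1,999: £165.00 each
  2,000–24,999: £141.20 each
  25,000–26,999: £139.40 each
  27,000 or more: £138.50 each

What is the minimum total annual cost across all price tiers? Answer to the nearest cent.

Holding cost per unit per year at price C is H = 0.21·C.
Evaluate total cost at each tier's feasible EOQ or, if the EOQ is below the tier, at the tier's minimum quantity.
EOQ at £165.00 = 1006.4 (feasible in tier 1): TC = 76,300×£165.00 + (76,300/1006.4)×230 + (1006.4/2)×0.21×£165.00 = £12,624,373.28.
EOQ at £141.20 = 1088.0 < 2000, so use break Q=2000: TC = 76,300×£141.20 + (76,300/2000.0)×230 + (2000.0/2)×0.21×£141.20 = £10,811,986.50.
EOQ at £139.40 = 1095.0 < 25000, so use break Q=25000: TC = 76,300×£139.40 + (76,300/25000.0)×230 + (25000.0/2)×0.21×£139.40 = £11,002,846.96.
EOQ at £138.50 = 1098.5 < 27000, so use break Q=27000: TC = 76,300×£138.50 + (76,300/27000.0)×230 + (27000.0/2)×0.21×£138.50 = £10,960,847.46.
Lowest total cost among the candidates is at Q = 2000.0.

TC* ≈ £10,811,986.50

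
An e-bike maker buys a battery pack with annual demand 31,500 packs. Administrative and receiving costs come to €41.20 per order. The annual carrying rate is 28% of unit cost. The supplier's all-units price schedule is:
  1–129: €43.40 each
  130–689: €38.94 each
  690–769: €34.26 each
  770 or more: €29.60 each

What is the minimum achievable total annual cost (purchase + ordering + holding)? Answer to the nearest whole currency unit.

TC* ≈ €937,276

Holding cost per unit per year at price C is H = 0.28·C.
For each price level, check whether its EOQ is feasible; otherwise the best quantity at that price is the breakpoint.
Tier 1 (€43.40): EOQ = 462.2 exceeds tier's upper bound 129, so this tier is dominated.
EOQ at €38.94 = 487.9 (feasible in tier 2): TC = 31,500×€38.94 + (31,500/487.9)×41.2 + (487.9/2)×0.28×€38.94 = €1,231,929.81.
EOQ at €34.26 = 520.2 < 690, so use break Q=690: TC = 31,500×€34.26 + (31,500/690.0)×41.2 + (690.0/2)×0.28×€34.26 = €1,084,380.39.
EOQ at €29.60 = 559.6 < 770, so use break Q=770: TC = 31,500×€29.60 + (31,500/770.0)×41.2 + (770.0/2)×0.28×€29.60 = €937,276.33.
Lowest total cost among the candidates is at Q = 770.0.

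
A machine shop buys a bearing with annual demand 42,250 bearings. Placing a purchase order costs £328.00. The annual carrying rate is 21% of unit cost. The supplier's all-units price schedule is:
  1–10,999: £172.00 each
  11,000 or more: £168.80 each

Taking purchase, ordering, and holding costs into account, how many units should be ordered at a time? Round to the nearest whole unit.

Holding cost per unit per year at price C is H = 0.21·C.
Candidates are each tier's EOQ (if it falls in that tier) and each price-break quantity.
EOQ at £172.00 = 876.0 (feasible in tier 1): TC = 42,250×£172.00 + (42,250/876.0)×328 + (876.0/2)×0.21×£172.00 = £7,298,640.19.
EOQ at £168.80 = 884.2 < 11000, so use break Q=11000: TC = 42,250×£168.80 + (42,250/11000.0)×328 + (11000.0/2)×0.21×£168.80 = £7,328,023.82.
Lowest total cost is £7,298,640.19 at Q = 876.0.

Q* ≈ 876 bearings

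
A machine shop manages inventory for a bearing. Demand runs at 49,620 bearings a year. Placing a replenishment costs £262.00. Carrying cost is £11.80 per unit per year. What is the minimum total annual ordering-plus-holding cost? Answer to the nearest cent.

TC* ≈ £17,516.00

Q* = √(2DS/H) = √(2 × 49,620 × 262 / 11.8) ≈ 1484.41.
At Q*, ordering cost (D/Q*)S equals holding cost (Q*/2)H, each = √(DSH/2).
Minimum total = √(2DSH) = √(2 × 49,620 × 262 × 11.8) ≈ 17516.004.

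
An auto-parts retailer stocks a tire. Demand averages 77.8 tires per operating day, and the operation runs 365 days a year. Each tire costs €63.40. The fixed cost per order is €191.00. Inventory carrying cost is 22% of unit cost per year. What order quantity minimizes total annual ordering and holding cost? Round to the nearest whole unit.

Annual demand D = 77.8 × 365 = 28,397.
Holding cost H = 0.22 × €63.40 = €13.9480 per unit per year.
EOQ = √(2DS / H) = √(2 × 28,397 × 191 / 13.948).
= √(10,847,654 / 13.948) = √777,721.107 ≈ 881.885.

Q* ≈ 882 tires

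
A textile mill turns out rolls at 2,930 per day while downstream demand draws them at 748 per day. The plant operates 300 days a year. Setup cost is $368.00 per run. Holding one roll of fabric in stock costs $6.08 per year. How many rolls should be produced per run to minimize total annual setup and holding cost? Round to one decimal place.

Q* ≈ 6,039.6 rolls

Annual demand D = 748 × 300 = 224,400.
Production build-up factor (1 − d/p) = 1 − 748/2,930 = 0.7447.
Q* = √(2DS / (H(1 − d/p))) = √(2 × 224,400 × 368 / (6.08 × 0.7447)).
= √(165,158,400 / 4.5278) ≈ 6039.556.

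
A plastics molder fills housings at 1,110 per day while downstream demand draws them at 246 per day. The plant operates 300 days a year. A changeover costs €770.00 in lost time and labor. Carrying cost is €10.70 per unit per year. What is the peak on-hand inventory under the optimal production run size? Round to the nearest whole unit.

I_max ≈ 2,875 housings

Annual demand D = 246 × 300 = 73,800.
Production build-up factor (1 − d/p) = 1 − 246/1,110 = 0.7784.
Q* = √(2DS / (H(1 − d/p))) = √(2 × 73,800 × 770 / (10.7 × 0.7784)).
= √(113,652,000 / 8.3286) ≈ 3694.037.
Maximum inventory = Q*(1 − d/p) = 3694.037 × 0.7784 ≈ 2875.359.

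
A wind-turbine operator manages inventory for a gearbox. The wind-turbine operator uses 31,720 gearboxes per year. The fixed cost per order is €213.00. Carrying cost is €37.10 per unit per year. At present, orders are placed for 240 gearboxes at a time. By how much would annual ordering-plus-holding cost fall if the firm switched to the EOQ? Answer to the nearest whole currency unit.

Extra cost ≈ €10,213 per year

EOQ = √(2DS/H) = √(2 × 31,720 × 213 / 37.1) ≈ 603.51.
Cost at Q* = (D/Q*)S + (Q*/2)H = √(2DSH) ≈ €22,390.22.
Cost at Q = 240: (31,720/240)×213 + (240/2)×37.1 = €28,151.50 + €4,452.00 = €32,603.50.
Excess = €32,603.50 − €22,390.22 = €10,213.28.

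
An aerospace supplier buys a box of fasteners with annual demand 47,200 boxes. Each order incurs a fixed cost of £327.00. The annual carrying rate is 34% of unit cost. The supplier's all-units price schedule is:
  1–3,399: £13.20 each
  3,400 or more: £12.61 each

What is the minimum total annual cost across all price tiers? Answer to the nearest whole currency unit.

Holding cost per unit per year at price C is H = 0.34·C.
Evaluate total cost at each tier's feasible EOQ or, if the EOQ is below the tier, at the tier's minimum quantity.
EOQ at £13.20 = 2622.6 (feasible in tier 1): TC = 47,200×£13.20 + (47,200/2622.6)×327 + (2622.6/2)×0.34×£13.20 = £634,810.27.
EOQ at £12.61 = 2683.3 < 3400, so use break Q=3400: TC = 47,200×£12.61 + (47,200/3400.0)×327 + (3400.0/2)×0.34×£12.61 = £607,020.11.
Lowest total cost among the candidates is at Q = 3400.0.

TC* ≈ £607,020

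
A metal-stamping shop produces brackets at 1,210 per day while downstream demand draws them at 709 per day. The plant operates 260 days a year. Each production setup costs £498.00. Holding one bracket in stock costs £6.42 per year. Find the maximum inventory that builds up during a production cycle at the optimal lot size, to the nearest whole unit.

I_max ≈ 3,441 brackets

Annual demand D = 709 × 260 = 184,340.
Production build-up factor (1 − d/p) = 1 − 709/1,210 = 0.4140.
Q* = √(2DS / (H(1 − d/p))) = √(2 × 184,340 × 498 / (6.42 × 0.4140)).
= √(183,602,640 / 2.6582) ≈ 8310.856.
Maximum inventory = Q*(1 − d/p) = 8310.856 × 0.4140 ≈ 3441.107.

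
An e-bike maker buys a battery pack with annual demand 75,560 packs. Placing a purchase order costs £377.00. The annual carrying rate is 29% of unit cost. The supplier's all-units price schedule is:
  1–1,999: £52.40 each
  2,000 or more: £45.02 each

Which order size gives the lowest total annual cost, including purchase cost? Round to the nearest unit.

Q* ≈ 2,089 packs

Holding cost per unit per year at price C is H = 0.29·C.
Evaluate total cost at each tier's feasible EOQ or, if the EOQ is below the tier, at the tier's minimum quantity.
EOQ at £52.40 = 1936.3 (feasible in tier 1): TC = 75,560×£52.40 + (75,560/1936.3)×377 + (1936.3/2)×0.29×£52.40 = £3,988,767.63.
EOQ at £45.02 = 2089.0 (feasible in tier 2): TC = 75,560×£45.02 + (75,560/2089.0)×377 + (2089.0/2)×0.29×£45.02 = £3,428,984.23.
Lowest total cost is £3,428,984.23 at Q = 2089.0.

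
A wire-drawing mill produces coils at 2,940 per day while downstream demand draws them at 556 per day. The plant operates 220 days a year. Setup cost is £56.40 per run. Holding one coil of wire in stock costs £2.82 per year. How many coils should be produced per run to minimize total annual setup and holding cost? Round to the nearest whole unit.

Annual demand D = 556 × 220 = 122,320.
Production build-up factor (1 − d/p) = 1 − 556/2,940 = 0.8109.
Q* = √(2DS / (H(1 − d/p))) = √(2 × 122,320 × 56.4 / (2.82 × 0.8109)).
= √(13,797,696 / 2.2867) ≈ 2456.401.

Q* ≈ 2,456 coils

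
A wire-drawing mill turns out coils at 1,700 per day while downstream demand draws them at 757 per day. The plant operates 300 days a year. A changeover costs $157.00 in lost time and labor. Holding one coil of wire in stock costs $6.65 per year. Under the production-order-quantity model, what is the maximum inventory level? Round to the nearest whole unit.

I_max ≈ 2,439 coils

Annual demand D = 757 × 300 = 227,100.
Production build-up factor (1 − d/p) = 1 − 757/1,700 = 0.5547.
Q* = √(2DS / (H(1 − d/p))) = √(2 × 227,100 × 157 / (6.65 × 0.5547)).
= √(71,309,400 / 3.6888) ≈ 4396.744.
Maximum inventory = Q*(1 − d/p) = 4396.744 × 0.5547 ≈ 2438.900.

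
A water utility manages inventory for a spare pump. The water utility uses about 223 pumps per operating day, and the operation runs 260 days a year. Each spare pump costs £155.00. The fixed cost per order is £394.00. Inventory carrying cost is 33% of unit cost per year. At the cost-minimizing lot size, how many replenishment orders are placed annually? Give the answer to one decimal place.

Annual demand D = 223 × 260 = 57,980.
Holding cost H = 0.33 × £155.00 = £51.1500 per unit per year.
Q* = √(2DS/H) = √(2 × 57,980 × 394 / 51.15) ≈ 945.10.
Orders per year = D / Q* = 57,980 / 945.10 ≈ 61.348.

N ≈ 61.3 orders per year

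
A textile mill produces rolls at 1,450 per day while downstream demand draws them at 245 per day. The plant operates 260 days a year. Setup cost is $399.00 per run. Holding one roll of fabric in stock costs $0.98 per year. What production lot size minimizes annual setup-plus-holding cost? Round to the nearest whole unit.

Q* ≈ 7,900 rolls

Annual demand D = 245 × 260 = 63,700.
Production build-up factor (1 − d/p) = 1 − 245/1,450 = 0.8310.
Q* = √(2DS / (H(1 − d/p))) = √(2 × 63,700 × 399 / (0.98 × 0.8310)).
= √(50,832,600 / 0.8144) ≈ 7900.391.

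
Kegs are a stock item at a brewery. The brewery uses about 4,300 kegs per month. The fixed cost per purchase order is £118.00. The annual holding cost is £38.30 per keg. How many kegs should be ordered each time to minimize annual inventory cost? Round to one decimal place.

Q* ≈ 563.9 kegs

Annual demand D = 4,300 × 12 = 51,600.
EOQ = √(2DS / H) = √(2 × 51,600 × 118 / 38.3).
= √(12,177,600 / 38.3) = √317,953.0026 ≈ 563.873.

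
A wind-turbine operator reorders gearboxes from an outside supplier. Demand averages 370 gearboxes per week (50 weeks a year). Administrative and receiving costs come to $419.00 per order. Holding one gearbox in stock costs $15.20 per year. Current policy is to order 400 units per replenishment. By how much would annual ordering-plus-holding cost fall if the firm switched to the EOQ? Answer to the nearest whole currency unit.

Extra cost ≈ $7,068 per year

Annual demand D = 370 × 50 = 18,500.
EOQ = √(2DS/H) = √(2 × 18,500 × 419 / 15.2) ≈ 1009.92.
Cost at Q* = (D/Q*)S + (Q*/2)H = √(2DSH) ≈ $15,350.75.
Cost at Q = 400: (18,500/400)×419 + (400/2)×15.2 = $19,378.75 + $3,040.00 = $22,418.75.
Excess = $22,418.75 − $15,350.75 = $7,068.00.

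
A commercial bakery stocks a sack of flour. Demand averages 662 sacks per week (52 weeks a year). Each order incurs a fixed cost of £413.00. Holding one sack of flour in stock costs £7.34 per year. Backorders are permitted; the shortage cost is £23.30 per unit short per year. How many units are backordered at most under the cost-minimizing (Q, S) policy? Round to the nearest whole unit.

Annual demand D = 662 × 52 = 34,424.
With planned backorders, Q* = √(2DS/H) · √((H+B)/B).
√(2DS/H) = √(2 × 34,424 × 413 / 7.34) = 1968.216.
√((H+B)/B) = √((7.34+23.3)/23.3) = 1.1467.
Q* ≈ 2257.039.
S* = Q* · H/(H+B) = 2257.039 × 7.34/30.64 ≈ 540.688.

S* ≈ 541 sacks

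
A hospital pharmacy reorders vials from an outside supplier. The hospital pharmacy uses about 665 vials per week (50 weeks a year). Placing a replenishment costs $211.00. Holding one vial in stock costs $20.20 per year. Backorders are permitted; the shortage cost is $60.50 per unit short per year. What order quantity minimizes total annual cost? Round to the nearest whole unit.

Annual demand D = 665 × 50 = 33,250.
With planned backorders, Q* = √(2DS/H) · √((H+B)/B).
√(2DS/H) = √(2 × 33,250 × 211 / 20.2) = 833.444.
√((H+B)/B) = √((20.2+60.5)/60.5) = 1.1549.
Q* ≈ 962.577.

Q* ≈ 963 vials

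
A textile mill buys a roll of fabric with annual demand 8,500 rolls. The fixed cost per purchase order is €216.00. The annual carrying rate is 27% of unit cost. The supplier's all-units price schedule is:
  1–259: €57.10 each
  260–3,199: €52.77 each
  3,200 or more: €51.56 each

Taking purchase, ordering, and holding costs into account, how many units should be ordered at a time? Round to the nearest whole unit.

Holding cost per unit per year at price C is H = 0.27·C.
Evaluate total cost at each tier's feasible EOQ or, if the EOQ is below the tier, at the tier's minimum quantity.
Tier 1 (€57.10): EOQ = 488.0 exceeds tier's upper bound 259, so this tier is dominated.
EOQ at €52.77 = 507.7 (feasible in tier 2): TC = 8,500×€52.77 + (8,500/507.7)×216 + (507.7/2)×0.27×€52.77 = €455,778.14.
EOQ at €51.56 = 513.6 < 3200, so use break Q=3200: TC = 8,500×€51.56 + (8,500/3200.0)×216 + (3200.0/2)×0.27×€51.56 = €461,107.67.
Lowest total cost is €455,778.14 at Q = 507.7.

Q* ≈ 508 rolls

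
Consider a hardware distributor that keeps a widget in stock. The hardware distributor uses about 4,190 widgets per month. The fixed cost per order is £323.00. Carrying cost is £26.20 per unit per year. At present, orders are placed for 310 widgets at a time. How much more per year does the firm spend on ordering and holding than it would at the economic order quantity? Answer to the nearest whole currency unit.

Annual demand D = 4,190 × 12 = 50,280.
EOQ = √(2DS/H) = √(2 × 50,280 × 323 / 26.2) ≈ 1113.43.
Cost at Q* = (D/Q*)S + (Q*/2)H = √(2DSH) ≈ £29,171.89.
Cost at Q = 310: (50,280/310)×323 + (310/2)×26.2 = £52,388.52 + £4,061.00 = £56,449.52.
Excess = £56,449.52 − £29,171.89 = £27,277.63.

Extra cost ≈ £27,278 per year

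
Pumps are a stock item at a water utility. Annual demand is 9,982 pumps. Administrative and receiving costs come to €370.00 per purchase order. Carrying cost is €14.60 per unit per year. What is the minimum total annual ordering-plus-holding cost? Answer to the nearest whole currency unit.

Q* = √(2DS/H) = √(2 × 9,982 × 370 / 14.6) ≈ 711.29.
At Q*, ordering cost (D/Q*)S equals holding cost (Q*/2)H, each = √(DSH/2).
Minimum total = √(2DSH) = √(2 × 9,982 × 370 × 14.6) ≈ 10384.870.

TC* ≈ €10,385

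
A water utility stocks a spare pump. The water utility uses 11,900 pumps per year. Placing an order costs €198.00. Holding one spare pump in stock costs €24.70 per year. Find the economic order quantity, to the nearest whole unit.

EOQ = √(2DS / H) = √(2 × 11,900 × 198 / 24.7).
= √(4,712,400 / 24.7) = √190,785.4251 ≈ 436.790.

Q* ≈ 437 pumps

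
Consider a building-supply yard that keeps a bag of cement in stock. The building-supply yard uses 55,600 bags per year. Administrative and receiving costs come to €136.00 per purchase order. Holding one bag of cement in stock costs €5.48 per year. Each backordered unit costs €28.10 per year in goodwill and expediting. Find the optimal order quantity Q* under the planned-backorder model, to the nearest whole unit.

With planned backorders, Q* = √(2DS/H) · √((H+B)/B).
√(2DS/H) = √(2 × 55,600 × 136 / 5.48) = 1661.237.
√((H+B)/B) = √((5.48+28.1)/28.1) = 1.0932.
Q* ≈ 1816.012.

Q* ≈ 1,816 bags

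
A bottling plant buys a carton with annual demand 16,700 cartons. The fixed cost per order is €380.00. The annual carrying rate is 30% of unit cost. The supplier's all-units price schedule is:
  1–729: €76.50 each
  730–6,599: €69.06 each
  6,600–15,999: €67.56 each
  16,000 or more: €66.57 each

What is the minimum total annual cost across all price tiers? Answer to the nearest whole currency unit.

TC* ≈ €1,169,518

Holding cost per unit per year at price C is H = 0.30·C.
Evaluate total cost at each tier's feasible EOQ or, if the EOQ is below the tier, at the tier's minimum quantity.
Tier 1 (€76.50): EOQ = 743.7 exceeds tier's upper bound 729, so this tier is dominated.
EOQ at €69.06 = 782.7 (feasible in tier 2): TC = 16,700×€69.06 + (16,700/782.7)×380 + (782.7/2)×0.30×€69.06 = €1,169,517.82.
EOQ at €67.56 = 791.3 < 6600, so use break Q=6600: TC = 16,700×€67.56 + (16,700/6600.0)×380 + (6600.0/2)×0.30×€67.56 = €1,196,097.92.
EOQ at €66.57 = 797.2 < 16000, so use break Q=16000: TC = 16,700×€66.57 + (16,700/16000.0)×380 + (16000.0/2)×0.30×€66.57 = €1,271,883.62.
Lowest total cost among the candidates is at Q = 782.7.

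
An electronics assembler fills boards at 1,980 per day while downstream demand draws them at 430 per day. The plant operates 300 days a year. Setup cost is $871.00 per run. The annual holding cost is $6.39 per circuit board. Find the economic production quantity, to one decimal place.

Q* ≈ 6,702.5 boards

Annual demand D = 430 × 300 = 129,000.
Production build-up factor (1 − d/p) = 1 − 430/1,980 = 0.7828.
Q* = √(2DS / (H(1 − d/p))) = √(2 × 129,000 × 871 / (6.39 × 0.7828)).
= √(224,718,000 / 5.0023) ≈ 6702.476.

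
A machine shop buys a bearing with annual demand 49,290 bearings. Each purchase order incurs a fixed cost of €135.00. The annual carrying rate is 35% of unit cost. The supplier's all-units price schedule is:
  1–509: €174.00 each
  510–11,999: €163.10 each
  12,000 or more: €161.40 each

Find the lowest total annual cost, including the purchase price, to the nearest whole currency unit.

Holding cost per unit per year at price C is H = 0.35·C.
Candidates are each tier's EOQ (if it falls in that tier) and each price-break quantity.
EOQ at €174.00 = 467.5 (feasible in tier 1): TC = 49,290×€174.00 + (49,290/467.5)×135 + (467.5/2)×0.35×€174.00 = €8,604,928.85.
EOQ at €163.10 = 482.8 < 510, so use break Q=510: TC = 49,290×€163.10 + (49,290/510.0)×135 + (510.0/2)×0.35×€163.10 = €8,066,803.03.
EOQ at €161.40 = 485.4 < 12000, so use break Q=12000: TC = 49,290×€161.40 + (49,290/12000.0)×135 + (12000.0/2)×0.35×€161.40 = €8,294,900.51.
Lowest total cost among the candidates is at Q = 510.0.

TC* ≈ €8,066,803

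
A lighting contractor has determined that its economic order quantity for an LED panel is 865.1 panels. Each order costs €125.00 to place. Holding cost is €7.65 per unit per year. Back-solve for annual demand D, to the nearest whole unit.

The basic EOQ model gives Q* = √(2DS/H); rearrange for the unknown.
From Q* = √(2DS/H): D = Q*²H / (2S) = 865.1² × 7.65 / (2 × 125) = 22900.979.

D ≈ 22,901 panels per year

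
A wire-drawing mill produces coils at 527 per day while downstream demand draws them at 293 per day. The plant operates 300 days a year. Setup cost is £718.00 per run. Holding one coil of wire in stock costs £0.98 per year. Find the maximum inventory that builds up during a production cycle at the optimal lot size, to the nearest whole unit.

Annual demand D = 293 × 300 = 87,900.
Production build-up factor (1 − d/p) = 1 − 293/527 = 0.4440.
Q* = √(2DS / (H(1 − d/p))) = √(2 × 87,900 × 718 / (0.98 × 0.4440)).
= √(126,224,400 / 0.4351) ≈ 17031.622.
Maximum inventory = Q*(1 − d/p) = 17031.622 × 0.4440 ≈ 7562.428.

I_max ≈ 7,562 coils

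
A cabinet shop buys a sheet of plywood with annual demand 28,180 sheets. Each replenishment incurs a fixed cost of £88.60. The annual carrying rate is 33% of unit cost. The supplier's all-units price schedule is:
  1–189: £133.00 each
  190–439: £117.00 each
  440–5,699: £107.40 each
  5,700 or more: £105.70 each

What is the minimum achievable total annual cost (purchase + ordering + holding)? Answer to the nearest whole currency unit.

Holding cost per unit per year at price C is H = 0.33·C.
For each price level, check whether its EOQ is feasible; otherwise the best quantity at that price is the breakpoint.
Tier 1 (£133.00): EOQ = 337.3 exceeds tier's upper bound 189, so this tier is dominated.
EOQ at £117.00 = 359.6 (feasible in tier 2): TC = 28,180×£117.00 + (28,180/359.6)×88.6 + (359.6/2)×0.33×£117.00 = £3,310,945.20.
EOQ at £107.40 = 375.4 < 440, so use break Q=440: TC = 28,180×£107.40 + (28,180/440.0)×88.6 + (440.0/2)×0.33×£107.40 = £3,040,003.67.
EOQ at £105.70 = 378.4 < 5700, so use break Q=5700: TC = 28,180×£105.70 + (28,180/5700.0)×88.6 + (5700.0/2)×0.33×£105.70 = £3,078,474.88.
Lowest total cost among the candidates is at Q = 440.0.

TC* ≈ £3,040,004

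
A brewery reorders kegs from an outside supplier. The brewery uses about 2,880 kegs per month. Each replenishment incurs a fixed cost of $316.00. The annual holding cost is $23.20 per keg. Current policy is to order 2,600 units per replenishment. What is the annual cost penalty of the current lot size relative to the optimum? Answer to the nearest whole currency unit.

Extra cost ≈ $11,850 per year

Annual demand D = 2,880 × 12 = 34,560.
EOQ = √(2DS/H) = √(2 × 34,560 × 316 / 23.2) ≈ 970.29.
Cost at Q* = (D/Q*)S + (Q*/2)H = √(2DSH) ≈ $22,510.72.
Cost at Q = 2,600: (34,560/2,600)×316 + (2,600/2)×23.2 = $4,200.37 + $30,160.00 = $34,360.37.
Excess = $34,360.37 − $22,510.72 = $11,849.65.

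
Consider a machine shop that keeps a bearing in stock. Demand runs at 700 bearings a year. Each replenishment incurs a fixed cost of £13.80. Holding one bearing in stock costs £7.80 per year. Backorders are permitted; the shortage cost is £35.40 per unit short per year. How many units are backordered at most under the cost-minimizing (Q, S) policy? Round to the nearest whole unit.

With planned backorders, Q* = √(2DS/H) · √((H+B)/B).
√(2DS/H) = √(2 × 700 × 13.8 / 7.8) = 49.769.
√((H+B)/B) = √((7.8+35.4)/35.4) = 1.1047.
Q* ≈ 54.979.
S* = Q* · H/(H+B) = 54.979 × 7.8/43.2 ≈ 9.927.

S* ≈ 10 bearings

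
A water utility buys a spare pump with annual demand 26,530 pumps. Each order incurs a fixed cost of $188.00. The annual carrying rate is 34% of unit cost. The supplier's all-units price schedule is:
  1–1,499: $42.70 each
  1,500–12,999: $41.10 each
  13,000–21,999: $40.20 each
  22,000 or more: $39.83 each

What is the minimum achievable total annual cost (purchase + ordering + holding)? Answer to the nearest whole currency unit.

TC* ≈ $1,104,189

Holding cost per unit per year at price C is H = 0.34·C.
Candidates are each tier's EOQ (if it falls in that tier) and each price-break quantity.
EOQ at $42.70 = 828.9 (feasible in tier 1): TC = 26,530×$42.70 + (26,530/828.9)×188 + (828.9/2)×0.34×$42.70 = $1,144,865.16.
EOQ at $41.10 = 844.9 < 1500, so use break Q=1500: TC = 26,530×$41.10 + (26,530/1500.0)×188 + (1500.0/2)×0.34×$41.10 = $1,104,188.59.
EOQ at $40.20 = 854.3 < 13000, so use break Q=13000: TC = 26,530×$40.20 + (26,530/13000.0)×188 + (13000.0/2)×0.34×$40.20 = $1,155,731.66.
EOQ at $39.83 = 858.3 < 22000, so use break Q=22000: TC = 26,530×$39.83 + (26,530/22000.0)×188 + (22000.0/2)×0.34×$39.83 = $1,205,880.81.
Lowest total cost among the candidates is at Q = 1500.0.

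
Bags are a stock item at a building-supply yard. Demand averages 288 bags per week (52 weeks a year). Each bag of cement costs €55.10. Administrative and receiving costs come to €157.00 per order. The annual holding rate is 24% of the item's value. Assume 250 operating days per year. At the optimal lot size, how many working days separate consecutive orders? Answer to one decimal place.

Annual demand D = 288 × 52 = 14,976.
Holding cost H = 0.24 × €55.10 = €13.2240 per unit per year.
The optimal lot size = √(2DS/H) = √(2 × 14,976 × 157 / 13.224) ≈ 596.32.
Cycle time = Q*/D × 250 = 596.32 / 14,976 × 250 ≈ 9.955 days.

T ≈ 10.0 days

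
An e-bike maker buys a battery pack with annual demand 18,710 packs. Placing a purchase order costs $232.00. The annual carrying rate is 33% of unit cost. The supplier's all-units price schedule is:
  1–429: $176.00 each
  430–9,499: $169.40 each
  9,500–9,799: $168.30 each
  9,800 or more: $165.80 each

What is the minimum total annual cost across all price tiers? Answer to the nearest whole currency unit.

TC* ≈ $3,191,588

Holding cost per unit per year at price C is H = 0.33·C.
Evaluate total cost at each tier's feasible EOQ or, if the EOQ is below the tier, at the tier's minimum quantity.
EOQ at $176.00 = 386.6 (feasible in tier 1): TC = 18,710×$176.00 + (18,710/386.6)×232 + (386.6/2)×0.33×$176.00 = $3,315,414.80.
EOQ at $169.40 = 394.1 < 430, so use break Q=430: TC = 18,710×$169.40 + (18,710/430.0)×232 + (430.0/2)×0.33×$169.40 = $3,191,587.63.
EOQ at $168.30 = 395.4 < 9500, so use break Q=9500: TC = 18,710×$168.30 + (18,710/9500.0)×232 + (9500.0/2)×0.33×$168.30 = $3,413,160.17.
EOQ at $165.80 = 398.3 < 9800, so use break Q=9800: TC = 18,710×$165.80 + (18,710/9800.0)×232 + (9800.0/2)×0.33×$165.80 = $3,370,659.53.
Lowest total cost among the candidates is at Q = 430.0.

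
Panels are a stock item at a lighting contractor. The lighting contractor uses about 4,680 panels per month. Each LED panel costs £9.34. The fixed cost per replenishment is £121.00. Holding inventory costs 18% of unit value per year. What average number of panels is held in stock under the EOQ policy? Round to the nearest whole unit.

Annual demand D = 4,680 × 12 = 56,160.
Holding cost H = 0.18 × £9.34 = £1.6812 per unit per year.
Q* = √(2DS/H) = √(2 × 56,160 × 121 / 1.6812) ≈ 2843.23.
Average inventory = Q*/2 ≈ 2843.23 / 2 = 1421.614.

Average inventory ≈ 1,422 panels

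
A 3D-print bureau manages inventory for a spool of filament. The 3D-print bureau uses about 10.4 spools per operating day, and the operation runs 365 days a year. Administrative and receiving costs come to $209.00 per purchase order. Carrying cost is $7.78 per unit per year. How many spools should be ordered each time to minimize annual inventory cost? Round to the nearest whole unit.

Q* ≈ 452 spools

Annual demand D = 10.4 × 365 = 3,796.
EOQ = √(2DS / H) = √(2 × 3,796 × 209 / 7.78).
= √(1,586,728 / 7.78) = √203,949.6144 ≈ 451.608.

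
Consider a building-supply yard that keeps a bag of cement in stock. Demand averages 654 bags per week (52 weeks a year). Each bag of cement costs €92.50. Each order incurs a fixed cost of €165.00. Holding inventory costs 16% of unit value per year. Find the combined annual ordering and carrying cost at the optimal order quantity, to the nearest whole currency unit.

Annual demand D = 654 × 52 = 34,008.
Holding cost H = 0.16 × €92.50 = €14.8000 per unit per year.
EOQ = √(2DS/H) = √(2 × 34,008 × 165 / 14.8) ≈ 870.80.
At Q*, ordering cost (D/Q*)S equals holding cost (Q*/2)H, each = √(DSH/2).
Minimum total = √(2DSH) = √(2 × 34,008 × 165 × 14.8) ≈ 12887.788.

TC* ≈ €12,888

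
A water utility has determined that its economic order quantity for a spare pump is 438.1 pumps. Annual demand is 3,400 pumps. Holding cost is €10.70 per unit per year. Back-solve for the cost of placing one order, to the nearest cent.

The basic EOQ model gives Q* = √(2DS/H); rearrange for the unknown.
From Q* = √(2DS/H): S = Q*²H / (2D) = 438.1² × 10.7 / (2 × 3,400) = 302.0100.

S ≈ €302.01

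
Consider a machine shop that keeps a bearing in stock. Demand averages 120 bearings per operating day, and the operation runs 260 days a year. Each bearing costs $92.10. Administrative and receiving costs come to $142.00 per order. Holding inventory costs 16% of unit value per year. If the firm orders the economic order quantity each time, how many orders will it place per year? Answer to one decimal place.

Annual demand D = 120 × 260 = 31,200.
Holding cost H = 0.16 × $92.10 = $14.7360 per unit per year.
EOQ = √(2DS/H) = √(2 × 31,200 × 142 / 14.736) ≈ 775.44.
Orders per year = D / Q* = 31,200 / 775.44 ≈ 40.235.

N ≈ 40.2 orders per year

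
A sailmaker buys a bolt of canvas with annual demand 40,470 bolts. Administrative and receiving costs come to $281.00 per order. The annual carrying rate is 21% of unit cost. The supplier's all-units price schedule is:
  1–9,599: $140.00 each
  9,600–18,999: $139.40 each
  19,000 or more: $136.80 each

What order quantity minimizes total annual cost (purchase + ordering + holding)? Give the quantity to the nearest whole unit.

Holding cost per unit per year at price C is H = 0.21·C.
Candidates are each tier's EOQ (if it falls in that tier) and each price-break quantity.
EOQ at $140.00 = 879.6 (feasible in tier 1): TC = 40,470×$140.00 + (40,470/879.6)×281 + (879.6/2)×0.21×$140.00 = $5,691,658.80.
EOQ at $139.40 = 881.4 < 9600, so use break Q=9600: TC = 40,470×$139.40 + (40,470/9600.0)×281 + (9600.0/2)×0.21×$139.40 = $5,783,217.79.
EOQ at $136.80 = 889.8 < 19000, so use break Q=19000: TC = 40,470×$136.80 + (40,470/19000.0)×281 + (19000.0/2)×0.21×$136.80 = $5,809,810.53.
Lowest total cost is $5,691,658.80 at Q = 879.6.

Q* ≈ 880 bolts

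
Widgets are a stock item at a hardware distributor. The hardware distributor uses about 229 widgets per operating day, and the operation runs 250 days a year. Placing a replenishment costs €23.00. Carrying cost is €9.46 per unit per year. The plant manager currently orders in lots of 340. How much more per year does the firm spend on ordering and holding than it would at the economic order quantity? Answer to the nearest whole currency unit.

Annual demand D = 229 × 250 = 57,250.
EOQ = √(2DS/H) = √(2 × 57,250 × 23 / 9.46) ≈ 527.62.
Cost at Q* = (D/Q*)S + (Q*/2)H = √(2DSH) ≈ €4,991.28.
Cost at Q = 340: (57,250/340)×23 + (340/2)×9.46 = €3,872.79 + €1,608.20 = €5,480.99.
Excess = €5,480.99 − €4,991.28 = €489.71.

Extra cost ≈ €490 per year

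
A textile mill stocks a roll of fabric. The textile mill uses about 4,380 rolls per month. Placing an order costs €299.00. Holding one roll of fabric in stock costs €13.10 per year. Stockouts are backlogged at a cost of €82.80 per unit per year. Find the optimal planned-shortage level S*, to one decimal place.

S* ≈ 227.7 rolls

Annual demand D = 4,380 × 12 = 52,560.
With planned backorders, Q* = √(2DS/H) · √((H+B)/B).
√(2DS/H) = √(2 × 52,560 × 299 / 13.1) = 1548.969.
√((H+B)/B) = √((13.1+82.8)/82.8) = 1.0762.
Q* ≈ 1667.004.
S* = Q* · H/(H+B) = 1667.004 × 13.1/95.9 ≈ 227.714.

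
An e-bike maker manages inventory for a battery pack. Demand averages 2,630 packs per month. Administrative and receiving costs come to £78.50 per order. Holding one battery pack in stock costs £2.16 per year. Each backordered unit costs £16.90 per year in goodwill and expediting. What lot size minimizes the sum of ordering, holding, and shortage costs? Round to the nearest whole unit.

Q* ≈ 1,608 packs

Annual demand D = 2,630 × 12 = 31,560.
With planned backorders, Q* = √(2DS/H) · √((H+B)/B).
√(2DS/H) = √(2 × 31,560 × 78.5 / 2.16) = 1514.577.
√((H+B)/B) = √((2.16+16.9)/16.9) = 1.0620.
Q* ≈ 1608.457.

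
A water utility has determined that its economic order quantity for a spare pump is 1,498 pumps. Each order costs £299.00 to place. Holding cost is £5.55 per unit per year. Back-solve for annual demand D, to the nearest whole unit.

The basic EOQ model gives Q* = √(2DS/H); rearrange for the unknown.
From Q* = √(2DS/H): D = Q*²H / (2S) = 1,498² × 5.55 / (2 × 299) = 20826.459.

D ≈ 20,826 pumps per year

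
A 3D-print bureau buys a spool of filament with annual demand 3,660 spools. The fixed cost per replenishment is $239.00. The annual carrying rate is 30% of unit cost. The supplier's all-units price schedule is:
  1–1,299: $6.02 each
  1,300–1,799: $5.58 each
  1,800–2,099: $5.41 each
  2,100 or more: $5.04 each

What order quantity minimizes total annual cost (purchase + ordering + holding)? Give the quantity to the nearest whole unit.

Holding cost per unit per year at price C is H = 0.30·C.
For each price level, check whether its EOQ is feasible; otherwise the best quantity at that price is the breakpoint.
EOQ at $6.02 = 984.2 (feasible in tier 1): TC = 3,660×$6.02 + (3,660/984.2)×239 + (984.2/2)×0.30×$6.02 = $23,810.72.
EOQ at $5.58 = 1022.3 < 1300, so use break Q=1300: TC = 3,660×$5.58 + (3,660/1300.0)×239 + (1300.0/2)×0.30×$5.58 = $22,183.78.
EOQ at $5.41 = 1038.2 < 1800, so use break Q=1800: TC = 3,660×$5.41 + (3,660/1800.0)×239 + (1800.0/2)×0.30×$5.41 = $21,747.27.
EOQ at $5.04 = 1075.7 < 2100, so use break Q=2100: TC = 3,660×$5.04 + (3,660/2100.0)×239 + (2100.0/2)×0.30×$5.04 = $20,450.54.
Lowest total cost is $20,450.54 at Q = 2100.0.

Q* ≈ 2,100 spools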